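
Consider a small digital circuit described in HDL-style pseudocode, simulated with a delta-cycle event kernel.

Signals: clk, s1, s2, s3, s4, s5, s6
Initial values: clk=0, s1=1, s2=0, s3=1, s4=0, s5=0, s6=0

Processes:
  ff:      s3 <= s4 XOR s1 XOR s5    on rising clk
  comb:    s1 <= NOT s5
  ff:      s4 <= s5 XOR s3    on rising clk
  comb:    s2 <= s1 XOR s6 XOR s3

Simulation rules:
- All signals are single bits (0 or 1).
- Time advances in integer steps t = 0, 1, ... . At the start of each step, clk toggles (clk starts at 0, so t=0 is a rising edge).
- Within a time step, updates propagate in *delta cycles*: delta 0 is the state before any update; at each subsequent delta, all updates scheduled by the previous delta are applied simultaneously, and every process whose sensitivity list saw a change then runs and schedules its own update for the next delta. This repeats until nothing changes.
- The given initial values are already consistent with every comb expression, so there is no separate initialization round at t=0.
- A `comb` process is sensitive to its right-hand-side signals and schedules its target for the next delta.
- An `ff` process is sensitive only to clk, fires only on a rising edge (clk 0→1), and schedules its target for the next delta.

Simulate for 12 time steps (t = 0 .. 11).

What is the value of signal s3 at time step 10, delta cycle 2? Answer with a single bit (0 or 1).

0

[bits: s5,s3,s4,s2,s1,s6,clk]
t=0: Δ0=0100100 Δ1=0100101 Δ2=0110101 | 2Δ
t=1: Δ0=0110101 Δ1=0110100 | 1Δ
t=2: Δ0=0110100 Δ1=0110101 Δ2=0010101 Δ3=0011101 | 3Δ
t=3: Δ0=0011101 Δ1=0011100 | 1Δ
t=4: Δ0=0011100 Δ1=0011101 Δ2=0001101 | 2Δ
t=5: Δ0=0001101 Δ1=0001100 | 1Δ
t=6: Δ0=0001100 Δ1=0001101 Δ2=0101101 Δ3=0100101 | 3Δ
t=7: Δ0=0100101 Δ1=0100100 | 1Δ
t=8: Δ0=0100100 Δ1=0100101 Δ2=0110101 | 2Δ
t=9: Δ0=0110101 Δ1=0110100 | 1Δ
t=10: Δ0=0110100 Δ1=0110101 Δ2=0010101 Δ3=0011101 | 3Δ
t=11: Δ0=0011101 Δ1=0011100 | 1Δ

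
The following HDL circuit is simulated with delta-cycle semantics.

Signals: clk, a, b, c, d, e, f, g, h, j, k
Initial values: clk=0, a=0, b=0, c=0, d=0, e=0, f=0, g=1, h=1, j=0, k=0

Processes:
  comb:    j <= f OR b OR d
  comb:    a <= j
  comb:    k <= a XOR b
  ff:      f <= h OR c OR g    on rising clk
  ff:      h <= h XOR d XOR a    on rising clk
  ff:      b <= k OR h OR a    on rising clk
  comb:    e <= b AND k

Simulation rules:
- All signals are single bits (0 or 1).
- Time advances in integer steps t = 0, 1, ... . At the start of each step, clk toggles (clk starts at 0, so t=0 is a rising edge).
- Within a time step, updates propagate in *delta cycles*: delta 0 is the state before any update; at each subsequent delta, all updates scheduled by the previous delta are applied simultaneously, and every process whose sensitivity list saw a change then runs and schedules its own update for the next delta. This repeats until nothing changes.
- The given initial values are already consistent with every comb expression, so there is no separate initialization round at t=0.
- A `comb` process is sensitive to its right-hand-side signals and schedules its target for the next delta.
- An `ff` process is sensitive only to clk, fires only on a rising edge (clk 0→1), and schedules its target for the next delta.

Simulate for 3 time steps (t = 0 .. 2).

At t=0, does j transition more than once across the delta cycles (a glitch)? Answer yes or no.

no

[bits: e,d,j,k,c,clk,b,h,g,f,a]
t=0: Δ0=00000001100 Δ1=00000101100 Δ2=00000111110 Δ3=00110111110 Δ4=10110111111 Δ5=10100111111 Δ6=00100111111 | 6Δ
t=1: Δ0=00100111111 Δ1=00100011111 | 1Δ
t=2: Δ0=00100011111 Δ1=00100111111 Δ2=00100110111 | 2Δ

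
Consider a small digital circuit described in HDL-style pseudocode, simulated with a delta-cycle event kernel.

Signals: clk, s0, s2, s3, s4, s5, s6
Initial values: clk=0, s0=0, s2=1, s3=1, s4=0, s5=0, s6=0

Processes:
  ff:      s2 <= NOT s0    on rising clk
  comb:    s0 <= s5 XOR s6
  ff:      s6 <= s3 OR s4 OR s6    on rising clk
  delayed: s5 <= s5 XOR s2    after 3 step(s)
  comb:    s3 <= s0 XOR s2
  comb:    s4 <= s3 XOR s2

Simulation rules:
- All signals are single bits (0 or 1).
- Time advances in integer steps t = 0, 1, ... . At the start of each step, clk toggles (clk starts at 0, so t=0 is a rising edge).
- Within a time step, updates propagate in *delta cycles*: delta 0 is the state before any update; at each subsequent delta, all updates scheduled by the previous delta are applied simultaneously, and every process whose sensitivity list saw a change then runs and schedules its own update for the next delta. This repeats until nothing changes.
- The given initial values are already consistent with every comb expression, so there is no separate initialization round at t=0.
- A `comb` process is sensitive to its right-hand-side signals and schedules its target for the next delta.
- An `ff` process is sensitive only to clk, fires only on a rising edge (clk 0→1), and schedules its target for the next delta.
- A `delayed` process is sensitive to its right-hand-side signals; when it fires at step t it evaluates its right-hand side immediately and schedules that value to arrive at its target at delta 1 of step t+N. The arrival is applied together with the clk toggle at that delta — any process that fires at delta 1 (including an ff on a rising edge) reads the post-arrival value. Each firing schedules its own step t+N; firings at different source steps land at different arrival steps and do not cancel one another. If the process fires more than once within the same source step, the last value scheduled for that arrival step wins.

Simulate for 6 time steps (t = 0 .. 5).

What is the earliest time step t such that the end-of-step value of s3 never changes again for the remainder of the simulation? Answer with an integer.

2

t0.Δ0 s2=1 s6=0 clk=0 s3=1 s4=0 s0=0 s5=0
t0.Δ1 s2=1 s6=0 clk=1 s3=1 s4=0 s0=0 s5=0
t0.Δ2 s2=1 s6=1 clk=1 s3=1 s4=0 s0=0 s5=0
t0.Δ3 s2=1 s6=1 clk=1 s3=1 s4=0 s0=1 s5=0
t0.Δ4 s2=1 s6=1 clk=1 s3=0 s4=0 s0=1 s5=0
t0.Δ5 s2=1 s6=1 clk=1 s3=0 s4=1 s0=1 s5=0
t1.Δ0 s2=1 s6=1 clk=1 s3=0 s4=1 s0=1 s5=0
t1.Δ1 s2=1 s6=1 clk=0 s3=0 s4=1 s0=1 s5=0
t2.Δ0 s2=1 s6=1 clk=0 s3=0 s4=1 s0=1 s5=0
t2.Δ1 s2=1 s6=1 clk=1 s3=0 s4=1 s0=1 s5=0
t2.Δ2 s2=0 s6=1 clk=1 s3=0 s4=1 s0=1 s5=0
t2.Δ3 s2=0 s6=1 clk=1 s3=1 s4=0 s0=1 s5=0
t2.Δ4 s2=0 s6=1 clk=1 s3=1 s4=1 s0=1 s5=0
t3.Δ0 s2=0 s6=1 clk=1 s3=1 s4=1 s0=1 s5=0
t3.Δ1 s2=0 s6=1 clk=0 s3=1 s4=1 s0=1 s5=0
t4.Δ0 s2=0 s6=1 clk=0 s3=1 s4=1 s0=1 s5=0
t4.Δ1 s2=0 s6=1 clk=1 s3=1 s4=1 s0=1 s5=0
t5.Δ0 s2=0 s6=1 clk=1 s3=1 s4=1 s0=1 s5=0
t5.Δ1 s2=0 s6=1 clk=0 s3=1 s4=1 s0=1 s5=0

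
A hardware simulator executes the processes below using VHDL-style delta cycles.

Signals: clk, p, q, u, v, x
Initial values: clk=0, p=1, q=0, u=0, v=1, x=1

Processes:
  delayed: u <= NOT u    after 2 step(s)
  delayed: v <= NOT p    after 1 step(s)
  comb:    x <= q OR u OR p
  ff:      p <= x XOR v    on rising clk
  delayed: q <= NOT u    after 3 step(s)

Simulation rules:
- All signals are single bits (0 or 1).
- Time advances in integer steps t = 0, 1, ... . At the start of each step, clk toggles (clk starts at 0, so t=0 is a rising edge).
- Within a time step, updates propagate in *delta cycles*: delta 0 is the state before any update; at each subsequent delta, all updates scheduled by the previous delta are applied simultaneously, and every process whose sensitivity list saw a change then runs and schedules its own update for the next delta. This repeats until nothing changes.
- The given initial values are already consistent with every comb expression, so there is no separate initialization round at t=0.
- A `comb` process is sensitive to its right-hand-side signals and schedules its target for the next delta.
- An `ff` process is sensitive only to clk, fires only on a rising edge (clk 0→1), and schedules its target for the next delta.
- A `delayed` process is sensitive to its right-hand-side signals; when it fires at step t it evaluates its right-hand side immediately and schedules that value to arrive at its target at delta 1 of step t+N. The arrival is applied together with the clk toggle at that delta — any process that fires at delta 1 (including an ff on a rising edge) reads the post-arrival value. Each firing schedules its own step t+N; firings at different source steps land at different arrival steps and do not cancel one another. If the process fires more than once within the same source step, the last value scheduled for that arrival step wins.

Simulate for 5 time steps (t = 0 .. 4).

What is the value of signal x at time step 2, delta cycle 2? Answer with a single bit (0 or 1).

0

t0.Δ0 q=0 p=1 u=0 clk=0 v=1 x=1
t0.Δ1 q=0 p=1 u=0 clk=1 v=1 x=1
t0.Δ2 q=0 p=0 u=0 clk=1 v=1 x=1
t0.Δ3 q=0 p=0 u=0 clk=1 v=1 x=0
t1.Δ0 q=0 p=0 u=0 clk=1 v=1 x=0
t1.Δ1 q=0 p=0 u=0 clk=0 v=1 x=0
t2.Δ0 q=0 p=0 u=0 clk=0 v=1 x=0
t2.Δ1 q=0 p=0 u=0 clk=1 v=1 x=0
t2.Δ2 q=0 p=1 u=0 clk=1 v=1 x=0
t2.Δ3 q=0 p=1 u=0 clk=1 v=1 x=1
t3.Δ0 q=0 p=1 u=0 clk=1 v=1 x=1
t3.Δ1 q=0 p=1 u=0 clk=0 v=0 x=1
t4.Δ0 q=0 p=1 u=0 clk=0 v=0 x=1
t4.Δ1 q=0 p=1 u=0 clk=1 v=0 x=1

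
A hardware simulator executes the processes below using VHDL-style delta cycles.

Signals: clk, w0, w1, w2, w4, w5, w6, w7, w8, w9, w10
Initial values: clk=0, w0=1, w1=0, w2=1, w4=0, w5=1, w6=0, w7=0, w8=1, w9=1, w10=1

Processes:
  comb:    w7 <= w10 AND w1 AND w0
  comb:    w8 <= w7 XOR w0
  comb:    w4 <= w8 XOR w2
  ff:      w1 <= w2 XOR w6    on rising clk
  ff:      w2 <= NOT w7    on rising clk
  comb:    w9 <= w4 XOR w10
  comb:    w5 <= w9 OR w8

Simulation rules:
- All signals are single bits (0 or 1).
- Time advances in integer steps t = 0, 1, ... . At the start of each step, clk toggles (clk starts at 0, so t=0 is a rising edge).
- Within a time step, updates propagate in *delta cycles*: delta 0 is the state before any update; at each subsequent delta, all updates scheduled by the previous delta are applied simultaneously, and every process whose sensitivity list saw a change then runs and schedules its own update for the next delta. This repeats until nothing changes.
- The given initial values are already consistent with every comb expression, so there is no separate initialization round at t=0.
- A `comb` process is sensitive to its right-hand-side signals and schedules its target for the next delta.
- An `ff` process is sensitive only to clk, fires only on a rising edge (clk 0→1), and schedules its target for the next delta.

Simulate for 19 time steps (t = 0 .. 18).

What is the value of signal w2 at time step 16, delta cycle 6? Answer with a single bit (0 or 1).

1

t0.Δ0 w1=0 w6=0 w2=1 w5=1 w9=1 w8=1 w7=0 w4=0 clk=0 w0=1 w10=1
t0.Δ1 w1=0 w6=0 w2=1 w5=1 w9=1 w8=1 w7=0 w4=0 clk=1 w0=1 w10=1
t0.Δ2 w1=1 w6=0 w2=1 w5=1 w9=1 w8=1 w7=0 w4=0 clk=1 w0=1 w10=1
t0.Δ3 w1=1 w6=0 w2=1 w5=1 w9=1 w8=1 w7=1 w4=0 clk=1 w0=1 w10=1
t0.Δ4 w1=1 w6=0 w2=1 w5=1 w9=1 w8=0 w7=1 w4=0 clk=1 w0=1 w10=1
t0.Δ5 w1=1 w6=0 w2=1 w5=1 w9=1 w8=0 w7=1 w4=1 clk=1 w0=1 w10=1
t0.Δ6 w1=1 w6=0 w2=1 w5=1 w9=0 w8=0 w7=1 w4=1 clk=1 w0=1 w10=1
t0.Δ7 w1=1 w6=0 w2=1 w5=0 w9=0 w8=0 w7=1 w4=1 clk=1 w0=1 w10=1
t1.Δ0 w1=1 w6=0 w2=1 w5=0 w9=0 w8=0 w7=1 w4=1 clk=1 w0=1 w10=1
t1.Δ1 w1=1 w6=0 w2=1 w5=0 w9=0 w8=0 w7=1 w4=1 clk=0 w0=1 w10=1
t2.Δ0 w1=1 w6=0 w2=1 w5=0 w9=0 w8=0 w7=1 w4=1 clk=0 w0=1 w10=1
t2.Δ1 w1=1 w6=0 w2=1 w5=0 w9=0 w8=0 w7=1 w4=1 clk=1 w0=1 w10=1
t2.Δ2 w1=1 w6=0 w2=0 w5=0 w9=0 w8=0 w7=1 w4=1 clk=1 w0=1 w10=1
t2.Δ3 w1=1 w6=0 w2=0 w5=0 w9=0 w8=0 w7=1 w4=0 clk=1 w0=1 w10=1
t2.Δ4 w1=1 w6=0 w2=0 w5=0 w9=1 w8=0 w7=1 w4=0 clk=1 w0=1 w10=1
t2.Δ5 w1=1 w6=0 w2=0 w5=1 w9=1 w8=0 w7=1 w4=0 clk=1 w0=1 w10=1
t3.Δ0 w1=1 w6=0 w2=0 w5=1 w9=1 w8=0 w7=1 w4=0 clk=1 w0=1 w10=1
t3.Δ1 w1=1 w6=0 w2=0 w5=1 w9=1 w8=0 w7=1 w4=0 clk=0 w0=1 w10=1
t4.Δ0 w1=1 w6=0 w2=0 w5=1 w9=1 w8=0 w7=1 w4=0 clk=0 w0=1 w10=1
t4.Δ1 w1=1 w6=0 w2=0 w5=1 w9=1 w8=0 w7=1 w4=0 clk=1 w0=1 w10=1
t4.Δ2 w1=0 w6=0 w2=0 w5=1 w9=1 w8=0 w7=1 w4=0 clk=1 w0=1 w10=1
t4.Δ3 w1=0 w6=0 w2=0 w5=1 w9=1 w8=0 w7=0 w4=0 clk=1 w0=1 w10=1
t4.Δ4 w1=0 w6=0 w2=0 w5=1 w9=1 w8=1 w7=0 w4=0 clk=1 w0=1 w10=1
t4.Δ5 w1=0 w6=0 w2=0 w5=1 w9=1 w8=1 w7=0 w4=1 clk=1 w0=1 w10=1
t4.Δ6 w1=0 w6=0 w2=0 w5=1 w9=0 w8=1 w7=0 w4=1 clk=1 w0=1 w10=1
t5.Δ0 w1=0 w6=0 w2=0 w5=1 w9=0 w8=1 w7=0 w4=1 clk=1 w0=1 w10=1
t5.Δ1 w1=0 w6=0 w2=0 w5=1 w9=0 w8=1 w7=0 w4=1 clk=0 w0=1 w10=1
t6.Δ0 w1=0 w6=0 w2=0 w5=1 w9=0 w8=1 w7=0 w4=1 clk=0 w0=1 w10=1
t6.Δ1 w1=0 w6=0 w2=0 w5=1 w9=0 w8=1 w7=0 w4=1 clk=1 w0=1 w10=1
t6.Δ2 w1=0 w6=0 w2=1 w5=1 w9=0 w8=1 w7=0 w4=1 clk=1 w0=1 w10=1
t6.Δ3 w1=0 w6=0 w2=1 w5=1 w9=0 w8=1 w7=0 w4=0 clk=1 w0=1 w10=1
t6.Δ4 w1=0 w6=0 w2=1 w5=1 w9=1 w8=1 w7=0 w4=0 clk=1 w0=1 w10=1
t7.Δ0 w1=0 w6=0 w2=1 w5=1 w9=1 w8=1 w7=0 w4=0 clk=1 w0=1 w10=1
t7.Δ1 w1=0 w6=0 w2=1 w5=1 w9=1 w8=1 w7=0 w4=0 clk=0 w0=1 w10=1
t8.Δ0 w1=0 w6=0 w2=1 w5=1 w9=1 w8=1 w7=0 w4=0 clk=0 w0=1 w10=1
t8.Δ1 w1=0 w6=0 w2=1 w5=1 w9=1 w8=1 w7=0 w4=0 clk=1 w0=1 w10=1
t8.Δ2 w1=1 w6=0 w2=1 w5=1 w9=1 w8=1 w7=0 w4=0 clk=1 w0=1 w10=1
t8.Δ3 w1=1 w6=0 w2=1 w5=1 w9=1 w8=1 w7=1 w4=0 clk=1 w0=1 w10=1
t8.Δ4 w1=1 w6=0 w2=1 w5=1 w9=1 w8=0 w7=1 w4=0 clk=1 w0=1 w10=1
t8.Δ5 w1=1 w6=0 w2=1 w5=1 w9=1 w8=0 w7=1 w4=1 clk=1 w0=1 w10=1
t8.Δ6 w1=1 w6=0 w2=1 w5=1 w9=0 w8=0 w7=1 w4=1 clk=1 w0=1 w10=1
t8.Δ7 w1=1 w6=0 w2=1 w5=0 w9=0 w8=0 w7=1 w4=1 clk=1 w0=1 w10=1
t9.Δ0 w1=1 w6=0 w2=1 w5=0 w9=0 w8=0 w7=1 w4=1 clk=1 w0=1 w10=1
t9.Δ1 w1=1 w6=0 w2=1 w5=0 w9=0 w8=0 w7=1 w4=1 clk=0 w0=1 w10=1
t10.Δ0 w1=1 w6=0 w2=1 w5=0 w9=0 w8=0 w7=1 w4=1 clk=0 w0=1 w10=1
t10.Δ1 w1=1 w6=0 w2=1 w5=0 w9=0 w8=0 w7=1 w4=1 clk=1 w0=1 w10=1
t10.Δ2 w1=1 w6=0 w2=0 w5=0 w9=0 w8=0 w7=1 w4=1 clk=1 w0=1 w10=1
t10.Δ3 w1=1 w6=0 w2=0 w5=0 w9=0 w8=0 w7=1 w4=0 clk=1 w0=1 w10=1
t10.Δ4 w1=1 w6=0 w2=0 w5=0 w9=1 w8=0 w7=1 w4=0 clk=1 w0=1 w10=1
t10.Δ5 w1=1 w6=0 w2=0 w5=1 w9=1 w8=0 w7=1 w4=0 clk=1 w0=1 w10=1
t11.Δ0 w1=1 w6=0 w2=0 w5=1 w9=1 w8=0 w7=1 w4=0 clk=1 w0=1 w10=1
t11.Δ1 w1=1 w6=0 w2=0 w5=1 w9=1 w8=0 w7=1 w4=0 clk=0 w0=1 w10=1
t12.Δ0 w1=1 w6=0 w2=0 w5=1 w9=1 w8=0 w7=1 w4=0 clk=0 w0=1 w10=1
t12.Δ1 w1=1 w6=0 w2=0 w5=1 w9=1 w8=0 w7=1 w4=0 clk=1 w0=1 w10=1
t12.Δ2 w1=0 w6=0 w2=0 w5=1 w9=1 w8=0 w7=1 w4=0 clk=1 w0=1 w10=1
t12.Δ3 w1=0 w6=0 w2=0 w5=1 w9=1 w8=0 w7=0 w4=0 clk=1 w0=1 w10=1
t12.Δ4 w1=0 w6=0 w2=0 w5=1 w9=1 w8=1 w7=0 w4=0 clk=1 w0=1 w10=1
t12.Δ5 w1=0 w6=0 w2=0 w5=1 w9=1 w8=1 w7=0 w4=1 clk=1 w0=1 w10=1
t12.Δ6 w1=0 w6=0 w2=0 w5=1 w9=0 w8=1 w7=0 w4=1 clk=1 w0=1 w10=1
t13.Δ0 w1=0 w6=0 w2=0 w5=1 w9=0 w8=1 w7=0 w4=1 clk=1 w0=1 w10=1
t13.Δ1 w1=0 w6=0 w2=0 w5=1 w9=0 w8=1 w7=0 w4=1 clk=0 w0=1 w10=1
t14.Δ0 w1=0 w6=0 w2=0 w5=1 w9=0 w8=1 w7=0 w4=1 clk=0 w0=1 w10=1
t14.Δ1 w1=0 w6=0 w2=0 w5=1 w9=0 w8=1 w7=0 w4=1 clk=1 w0=1 w10=1
t14.Δ2 w1=0 w6=0 w2=1 w5=1 w9=0 w8=1 w7=0 w4=1 clk=1 w0=1 w10=1
t14.Δ3 w1=0 w6=0 w2=1 w5=1 w9=0 w8=1 w7=0 w4=0 clk=1 w0=1 w10=1
t14.Δ4 w1=0 w6=0 w2=1 w5=1 w9=1 w8=1 w7=0 w4=0 clk=1 w0=1 w10=1
t15.Δ0 w1=0 w6=0 w2=1 w5=1 w9=1 w8=1 w7=0 w4=0 clk=1 w0=1 w10=1
t15.Δ1 w1=0 w6=0 w2=1 w5=1 w9=1 w8=1 w7=0 w4=0 clk=0 w0=1 w10=1
t16.Δ0 w1=0 w6=0 w2=1 w5=1 w9=1 w8=1 w7=0 w4=0 clk=0 w0=1 w10=1
t16.Δ1 w1=0 w6=0 w2=1 w5=1 w9=1 w8=1 w7=0 w4=0 clk=1 w0=1 w10=1
t16.Δ2 w1=1 w6=0 w2=1 w5=1 w9=1 w8=1 w7=0 w4=0 clk=1 w0=1 w10=1
t16.Δ3 w1=1 w6=0 w2=1 w5=1 w9=1 w8=1 w7=1 w4=0 clk=1 w0=1 w10=1
t16.Δ4 w1=1 w6=0 w2=1 w5=1 w9=1 w8=0 w7=1 w4=0 clk=1 w0=1 w10=1
t16.Δ5 w1=1 w6=0 w2=1 w5=1 w9=1 w8=0 w7=1 w4=1 clk=1 w0=1 w10=1
t16.Δ6 w1=1 w6=0 w2=1 w5=1 w9=0 w8=0 w7=1 w4=1 clk=1 w0=1 w10=1
t16.Δ7 w1=1 w6=0 w2=1 w5=0 w9=0 w8=0 w7=1 w4=1 clk=1 w0=1 w10=1
t17.Δ0 w1=1 w6=0 w2=1 w5=0 w9=0 w8=0 w7=1 w4=1 clk=1 w0=1 w10=1
t17.Δ1 w1=1 w6=0 w2=1 w5=0 w9=0 w8=0 w7=1 w4=1 clk=0 w0=1 w10=1
t18.Δ0 w1=1 w6=0 w2=1 w5=0 w9=0 w8=0 w7=1 w4=1 clk=0 w0=1 w10=1
t18.Δ1 w1=1 w6=0 w2=1 w5=0 w9=0 w8=0 w7=1 w4=1 clk=1 w0=1 w10=1
t18.Δ2 w1=1 w6=0 w2=0 w5=0 w9=0 w8=0 w7=1 w4=1 clk=1 w0=1 w10=1
t18.Δ3 w1=1 w6=0 w2=0 w5=0 w9=0 w8=0 w7=1 w4=0 clk=1 w0=1 w10=1
t18.Δ4 w1=1 w6=0 w2=0 w5=0 w9=1 w8=0 w7=1 w4=0 clk=1 w0=1 w10=1
t18.Δ5 w1=1 w6=0 w2=0 w5=1 w9=1 w8=0 w7=1 w4=0 clk=1 w0=1 w10=1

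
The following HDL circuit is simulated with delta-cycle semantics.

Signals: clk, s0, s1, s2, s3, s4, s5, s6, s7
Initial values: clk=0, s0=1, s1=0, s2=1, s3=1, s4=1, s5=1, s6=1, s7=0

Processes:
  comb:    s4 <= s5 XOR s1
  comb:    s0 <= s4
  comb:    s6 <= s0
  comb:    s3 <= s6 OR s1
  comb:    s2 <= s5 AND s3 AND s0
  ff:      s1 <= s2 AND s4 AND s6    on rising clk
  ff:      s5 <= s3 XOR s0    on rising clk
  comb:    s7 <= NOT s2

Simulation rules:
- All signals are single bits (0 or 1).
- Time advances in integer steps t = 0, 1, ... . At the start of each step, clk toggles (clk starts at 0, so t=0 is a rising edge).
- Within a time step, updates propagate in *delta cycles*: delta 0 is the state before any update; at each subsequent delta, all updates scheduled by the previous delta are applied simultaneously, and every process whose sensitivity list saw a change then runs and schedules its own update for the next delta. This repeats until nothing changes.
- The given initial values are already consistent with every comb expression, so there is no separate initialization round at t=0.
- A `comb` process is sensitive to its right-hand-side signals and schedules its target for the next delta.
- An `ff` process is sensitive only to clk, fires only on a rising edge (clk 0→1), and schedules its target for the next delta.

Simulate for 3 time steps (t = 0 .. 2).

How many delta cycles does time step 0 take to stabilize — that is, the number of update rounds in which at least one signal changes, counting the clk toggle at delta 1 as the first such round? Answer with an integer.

4

t=0 Δ0: clk=0 s1=0 s3=1 s6=1 s5=1 s7=0 s0=1 s4=1 s2=1
  Δ1: clk:0→1
  Δ2: s1:0→1, s5:1→0
  Δ3: s2:1→0
  Δ4: s7:0→1
  (4Δ to stable)
t=1 Δ0: clk=1 s1=1 s3=1 s6=1 s5=0 s7=1 s0=1 s4=1 s2=0
  Δ1: clk:1→0
  (1Δ to stable)
t=2 Δ0: clk=0 s1=1 s3=1 s6=1 s5=0 s7=1 s0=1 s4=1 s2=0
  Δ1: clk:0→1
  Δ2: s1:1→0
  Δ3: s4:1→0
  Δ4: s0:1→0
  Δ5: s6:1→0
  Δ6: s3:1→0
  (6Δ to stable)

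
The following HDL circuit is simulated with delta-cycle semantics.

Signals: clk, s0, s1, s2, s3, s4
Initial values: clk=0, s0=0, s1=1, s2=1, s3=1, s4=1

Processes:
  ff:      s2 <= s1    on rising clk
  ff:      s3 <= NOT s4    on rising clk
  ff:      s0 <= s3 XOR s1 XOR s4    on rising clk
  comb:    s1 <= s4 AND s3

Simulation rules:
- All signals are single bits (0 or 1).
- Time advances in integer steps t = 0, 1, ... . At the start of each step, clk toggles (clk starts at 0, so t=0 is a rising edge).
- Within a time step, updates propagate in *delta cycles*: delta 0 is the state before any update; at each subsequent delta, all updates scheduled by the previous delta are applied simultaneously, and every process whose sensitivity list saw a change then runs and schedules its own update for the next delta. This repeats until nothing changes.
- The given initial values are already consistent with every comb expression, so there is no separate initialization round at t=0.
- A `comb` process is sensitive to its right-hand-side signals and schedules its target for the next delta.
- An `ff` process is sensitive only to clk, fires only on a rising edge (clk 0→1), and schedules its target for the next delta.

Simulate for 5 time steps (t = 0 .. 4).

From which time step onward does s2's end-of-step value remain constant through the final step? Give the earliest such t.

2

t0.Δ0 clk=0 s3=1 s2=1 s1=1 s4=1 s0=0
t0.Δ1 clk=1 s3=1 s2=1 s1=1 s4=1 s0=0
t0.Δ2 clk=1 s3=0 s2=1 s1=1 s4=1 s0=1
t0.Δ3 clk=1 s3=0 s2=1 s1=0 s4=1 s0=1
t1.Δ0 clk=1 s3=0 s2=1 s1=0 s4=1 s0=1
t1.Δ1 clk=0 s3=0 s2=1 s1=0 s4=1 s0=1
t2.Δ0 clk=0 s3=0 s2=1 s1=0 s4=1 s0=1
t2.Δ1 clk=1 s3=0 s2=1 s1=0 s4=1 s0=1
t2.Δ2 clk=1 s3=0 s2=0 s1=0 s4=1 s0=1
t3.Δ0 clk=1 s3=0 s2=0 s1=0 s4=1 s0=1
t3.Δ1 clk=0 s3=0 s2=0 s1=0 s4=1 s0=1
t4.Δ0 clk=0 s3=0 s2=0 s1=0 s4=1 s0=1
t4.Δ1 clk=1 s3=0 s2=0 s1=0 s4=1 s0=1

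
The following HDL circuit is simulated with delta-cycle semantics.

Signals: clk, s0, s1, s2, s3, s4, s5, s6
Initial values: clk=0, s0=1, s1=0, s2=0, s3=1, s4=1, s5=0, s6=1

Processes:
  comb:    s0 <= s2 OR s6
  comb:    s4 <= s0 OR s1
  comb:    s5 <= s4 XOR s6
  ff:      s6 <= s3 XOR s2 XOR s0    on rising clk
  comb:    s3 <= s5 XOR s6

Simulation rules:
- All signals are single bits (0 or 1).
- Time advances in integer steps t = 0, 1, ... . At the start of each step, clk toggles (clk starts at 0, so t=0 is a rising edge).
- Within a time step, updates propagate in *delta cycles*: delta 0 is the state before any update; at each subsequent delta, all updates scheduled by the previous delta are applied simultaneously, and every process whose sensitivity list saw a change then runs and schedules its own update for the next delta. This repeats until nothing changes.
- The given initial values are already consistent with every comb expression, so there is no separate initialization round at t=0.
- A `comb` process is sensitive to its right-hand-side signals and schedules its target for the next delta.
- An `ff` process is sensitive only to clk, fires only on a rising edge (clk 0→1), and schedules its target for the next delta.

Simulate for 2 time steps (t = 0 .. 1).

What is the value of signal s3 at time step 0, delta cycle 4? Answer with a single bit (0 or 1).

1

[bits: s4,s1,s2,clk,s0,s5,s6,s3]
t=0: Δ0=10001011 Δ1=10011011 Δ2=10011001 Δ3=10010100 Δ4=00010101 Δ5=00010001 Δ6=00010000 | 6Δ
t=1: Δ0=00010000 Δ1=00000000 | 1Δ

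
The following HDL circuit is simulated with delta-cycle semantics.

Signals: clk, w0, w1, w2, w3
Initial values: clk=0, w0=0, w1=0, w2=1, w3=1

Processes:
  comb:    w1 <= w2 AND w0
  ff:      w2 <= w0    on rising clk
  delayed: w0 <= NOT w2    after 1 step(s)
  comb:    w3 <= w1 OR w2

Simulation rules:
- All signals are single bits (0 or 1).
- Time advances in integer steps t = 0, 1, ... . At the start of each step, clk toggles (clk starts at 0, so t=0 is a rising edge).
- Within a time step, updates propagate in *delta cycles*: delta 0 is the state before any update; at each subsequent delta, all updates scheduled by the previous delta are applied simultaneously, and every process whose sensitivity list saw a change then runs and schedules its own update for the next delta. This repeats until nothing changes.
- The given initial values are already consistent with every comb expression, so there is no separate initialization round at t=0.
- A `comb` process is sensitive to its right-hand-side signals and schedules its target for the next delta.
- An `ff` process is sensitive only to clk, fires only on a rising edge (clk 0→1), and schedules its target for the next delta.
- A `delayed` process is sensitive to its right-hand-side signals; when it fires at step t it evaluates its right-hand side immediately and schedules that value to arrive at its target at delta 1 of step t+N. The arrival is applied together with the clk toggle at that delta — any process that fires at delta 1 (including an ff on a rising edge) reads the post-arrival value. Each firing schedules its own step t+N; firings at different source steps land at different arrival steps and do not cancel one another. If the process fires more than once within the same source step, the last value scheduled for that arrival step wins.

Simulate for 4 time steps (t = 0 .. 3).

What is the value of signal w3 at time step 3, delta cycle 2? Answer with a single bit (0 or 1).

[bits: clk,w0,w2,w1,w3]
t=0: Δ0=00101 Δ1=10101 Δ2=10001 Δ3=10000 | 3Δ
t=1: Δ0=10000 Δ1=01000 | 1Δ
t=2: Δ0=01000 Δ1=11000 Δ2=11100 Δ3=11111 | 3Δ
t=3: Δ0=11111 Δ1=00111 Δ2=00101 | 2Δ

1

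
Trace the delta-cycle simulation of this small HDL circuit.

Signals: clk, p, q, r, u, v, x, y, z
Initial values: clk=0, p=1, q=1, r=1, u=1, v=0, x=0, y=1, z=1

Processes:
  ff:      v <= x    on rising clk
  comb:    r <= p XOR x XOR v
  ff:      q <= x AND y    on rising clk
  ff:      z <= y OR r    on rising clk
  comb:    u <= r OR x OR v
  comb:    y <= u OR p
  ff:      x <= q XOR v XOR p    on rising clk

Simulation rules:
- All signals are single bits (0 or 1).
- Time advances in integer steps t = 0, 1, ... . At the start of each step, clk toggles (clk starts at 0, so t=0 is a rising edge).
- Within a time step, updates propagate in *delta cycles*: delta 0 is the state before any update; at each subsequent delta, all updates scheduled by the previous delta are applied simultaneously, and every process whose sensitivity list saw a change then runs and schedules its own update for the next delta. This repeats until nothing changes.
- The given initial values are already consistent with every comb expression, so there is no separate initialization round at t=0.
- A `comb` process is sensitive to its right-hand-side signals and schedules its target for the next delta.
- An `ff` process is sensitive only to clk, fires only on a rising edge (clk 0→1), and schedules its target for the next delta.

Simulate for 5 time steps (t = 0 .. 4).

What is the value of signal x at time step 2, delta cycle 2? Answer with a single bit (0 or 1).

1

[bits: z,u,q,p,clk,y,x,v,r]
t=0: Δ0=111101001 Δ1=111111001 Δ2=110111001 | 2Δ
t=1: Δ0=110111001 Δ1=110101001 | 1Δ
t=2: Δ0=110101001 Δ1=110111001 Δ2=110111101 Δ3=110111100 | 3Δ
t=3: Δ0=110111100 Δ1=110101100 | 1Δ
t=4: Δ0=110101100 Δ1=110111100 Δ2=111111110 Δ3=111111111 | 3Δ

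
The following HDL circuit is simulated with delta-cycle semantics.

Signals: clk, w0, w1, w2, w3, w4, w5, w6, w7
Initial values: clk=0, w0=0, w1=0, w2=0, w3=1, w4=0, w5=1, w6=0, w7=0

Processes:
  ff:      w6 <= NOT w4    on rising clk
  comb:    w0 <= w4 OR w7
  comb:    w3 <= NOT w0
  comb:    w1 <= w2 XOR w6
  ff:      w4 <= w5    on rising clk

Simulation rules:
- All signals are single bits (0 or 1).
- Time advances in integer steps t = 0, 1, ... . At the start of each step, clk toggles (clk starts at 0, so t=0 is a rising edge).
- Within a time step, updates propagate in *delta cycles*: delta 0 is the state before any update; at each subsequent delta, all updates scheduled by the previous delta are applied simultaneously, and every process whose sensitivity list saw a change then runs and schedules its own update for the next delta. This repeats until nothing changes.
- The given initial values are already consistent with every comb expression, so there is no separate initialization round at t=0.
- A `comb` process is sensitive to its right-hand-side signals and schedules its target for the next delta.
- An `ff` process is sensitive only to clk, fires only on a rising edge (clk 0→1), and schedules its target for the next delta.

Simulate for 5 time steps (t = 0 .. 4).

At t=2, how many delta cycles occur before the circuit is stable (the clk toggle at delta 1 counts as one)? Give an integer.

3

[bits: w4,clk,w7,w2,w1,w5,w3,w6,w0]
t=0: Δ0=000001100 Δ1=010001100 Δ2=110001110 Δ3=110011111 Δ4=110011011 | 4Δ
t=1: Δ0=110011011 Δ1=100011011 | 1Δ
t=2: Δ0=100011011 Δ1=110011011 Δ2=110011001 Δ3=110001001 | 3Δ
t=3: Δ0=110001001 Δ1=100001001 | 1Δ
t=4: Δ0=100001001 Δ1=110001001 | 1Δ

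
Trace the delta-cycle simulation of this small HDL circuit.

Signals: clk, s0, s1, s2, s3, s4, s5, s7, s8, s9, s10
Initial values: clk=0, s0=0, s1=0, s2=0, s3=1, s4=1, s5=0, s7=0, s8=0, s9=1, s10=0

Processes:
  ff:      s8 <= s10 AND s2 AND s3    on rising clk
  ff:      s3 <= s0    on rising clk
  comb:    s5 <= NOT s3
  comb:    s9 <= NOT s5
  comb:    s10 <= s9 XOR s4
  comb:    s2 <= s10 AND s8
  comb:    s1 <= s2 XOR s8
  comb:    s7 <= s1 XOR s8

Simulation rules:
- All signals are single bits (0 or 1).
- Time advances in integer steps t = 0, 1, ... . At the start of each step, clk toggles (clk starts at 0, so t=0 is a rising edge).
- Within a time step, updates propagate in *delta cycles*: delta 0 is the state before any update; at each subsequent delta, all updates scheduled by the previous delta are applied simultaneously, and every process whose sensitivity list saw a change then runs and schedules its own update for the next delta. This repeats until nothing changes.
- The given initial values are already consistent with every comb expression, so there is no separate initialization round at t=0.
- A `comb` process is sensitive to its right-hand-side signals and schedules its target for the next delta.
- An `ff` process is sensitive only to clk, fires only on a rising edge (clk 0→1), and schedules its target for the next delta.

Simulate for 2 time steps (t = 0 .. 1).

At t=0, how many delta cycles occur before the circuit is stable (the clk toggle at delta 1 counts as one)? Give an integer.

5

t=0 Δ0: s10=0 s3=1 s0=0 s4=1 clk=0 s8=0 s5=0 s7=0 s9=1 s1=0 s2=0
  Δ1: clk:0→1
  Δ2: s3:1→0
  Δ3: s5:0→1
  Δ4: s9:1→0
  Δ5: s10:0→1
  (5Δ to stable)
t=1 Δ0: s10=1 s3=0 s0=0 s4=1 clk=1 s8=0 s5=1 s7=0 s9=0 s1=0 s2=0
  Δ1: clk:1→0
  (1Δ to stable)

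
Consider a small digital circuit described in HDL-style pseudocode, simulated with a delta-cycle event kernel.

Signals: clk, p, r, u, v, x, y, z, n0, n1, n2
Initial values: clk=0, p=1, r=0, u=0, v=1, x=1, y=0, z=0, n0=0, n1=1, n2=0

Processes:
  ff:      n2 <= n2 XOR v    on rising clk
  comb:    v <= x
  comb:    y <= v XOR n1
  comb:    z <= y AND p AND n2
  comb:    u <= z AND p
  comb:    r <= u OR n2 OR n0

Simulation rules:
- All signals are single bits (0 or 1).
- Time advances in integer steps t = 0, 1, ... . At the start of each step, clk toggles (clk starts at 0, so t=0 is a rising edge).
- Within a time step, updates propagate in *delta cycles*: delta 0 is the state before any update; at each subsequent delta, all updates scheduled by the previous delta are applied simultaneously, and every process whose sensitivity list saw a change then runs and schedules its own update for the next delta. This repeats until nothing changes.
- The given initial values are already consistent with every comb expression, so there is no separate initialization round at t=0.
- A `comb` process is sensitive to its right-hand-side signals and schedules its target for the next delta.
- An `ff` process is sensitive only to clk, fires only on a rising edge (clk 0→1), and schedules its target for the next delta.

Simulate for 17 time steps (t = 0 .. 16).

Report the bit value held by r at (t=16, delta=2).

0

t=0 Δ0: r=0 u=0 n2=0 x=1 n1=1 p=1 n0=0 y=0 clk=0 z=0 v=1
  Δ1: clk:0→1
  Δ2: n2:0→1
  Δ3: r:0→1
  (3Δ to stable)
t=1 Δ0: r=1 u=0 n2=1 x=1 n1=1 p=1 n0=0 y=0 clk=1 z=0 v=1
  Δ1: clk:1→0
  (1Δ to stable)
t=2 Δ0: r=1 u=0 n2=1 x=1 n1=1 p=1 n0=0 y=0 clk=0 z=0 v=1
  Δ1: clk:0→1
  Δ2: n2:1→0
  Δ3: r:1→0
  (3Δ to stable)
t=3 Δ0: r=0 u=0 n2=0 x=1 n1=1 p=1 n0=0 y=0 clk=1 z=0 v=1
  Δ1: clk:1→0
  (1Δ to stable)
t=4 Δ0: r=0 u=0 n2=0 x=1 n1=1 p=1 n0=0 y=0 clk=0 z=0 v=1
  Δ1: clk:0→1
  Δ2: n2:0→1
  Δ3: r:0→1
  (3Δ to stable)
t=5 Δ0: r=1 u=0 n2=1 x=1 n1=1 p=1 n0=0 y=0 clk=1 z=0 v=1
  Δ1: clk:1→0
  (1Δ to stable)
t=6 Δ0: r=1 u=0 n2=1 x=1 n1=1 p=1 n0=0 y=0 clk=0 z=0 v=1
  Δ1: clk:0→1
  Δ2: n2:1→0
  Δ3: r:1→0
  (3Δ to stable)
t=7 Δ0: r=0 u=0 n2=0 x=1 n1=1 p=1 n0=0 y=0 clk=1 z=0 v=1
  Δ1: clk:1→0
  (1Δ to stable)
t=8 Δ0: r=0 u=0 n2=0 x=1 n1=1 p=1 n0=0 y=0 clk=0 z=0 v=1
  Δ1: clk:0→1
  Δ2: n2:0→1
  Δ3: r:0→1
  (3Δ to stable)
t=9 Δ0: r=1 u=0 n2=1 x=1 n1=1 p=1 n0=0 y=0 clk=1 z=0 v=1
  Δ1: clk:1→0
  (1Δ to stable)
t=10 Δ0: r=1 u=0 n2=1 x=1 n1=1 p=1 n0=0 y=0 clk=0 z=0 v=1
  Δ1: clk:0→1
  Δ2: n2:1→0
  Δ3: r:1→0
  (3Δ to stable)
t=11 Δ0: r=0 u=0 n2=0 x=1 n1=1 p=1 n0=0 y=0 clk=1 z=0 v=1
  Δ1: clk:1→0
  (1Δ to stable)
t=12 Δ0: r=0 u=0 n2=0 x=1 n1=1 p=1 n0=0 y=0 clk=0 z=0 v=1
  Δ1: clk:0→1
  Δ2: n2:0→1
  Δ3: r:0→1
  (3Δ to stable)
t=13 Δ0: r=1 u=0 n2=1 x=1 n1=1 p=1 n0=0 y=0 clk=1 z=0 v=1
  Δ1: clk:1→0
  (1Δ to stable)
t=14 Δ0: r=1 u=0 n2=1 x=1 n1=1 p=1 n0=0 y=0 clk=0 z=0 v=1
  Δ1: clk:0→1
  Δ2: n2:1→0
  Δ3: r:1→0
  (3Δ to stable)
t=15 Δ0: r=0 u=0 n2=0 x=1 n1=1 p=1 n0=0 y=0 clk=1 z=0 v=1
  Δ1: clk:1→0
  (1Δ to stable)
t=16 Δ0: r=0 u=0 n2=0 x=1 n1=1 p=1 n0=0 y=0 clk=0 z=0 v=1
  Δ1: clk:0→1
  Δ2: n2:0→1
  Δ3: r:0→1
  (3Δ to stable)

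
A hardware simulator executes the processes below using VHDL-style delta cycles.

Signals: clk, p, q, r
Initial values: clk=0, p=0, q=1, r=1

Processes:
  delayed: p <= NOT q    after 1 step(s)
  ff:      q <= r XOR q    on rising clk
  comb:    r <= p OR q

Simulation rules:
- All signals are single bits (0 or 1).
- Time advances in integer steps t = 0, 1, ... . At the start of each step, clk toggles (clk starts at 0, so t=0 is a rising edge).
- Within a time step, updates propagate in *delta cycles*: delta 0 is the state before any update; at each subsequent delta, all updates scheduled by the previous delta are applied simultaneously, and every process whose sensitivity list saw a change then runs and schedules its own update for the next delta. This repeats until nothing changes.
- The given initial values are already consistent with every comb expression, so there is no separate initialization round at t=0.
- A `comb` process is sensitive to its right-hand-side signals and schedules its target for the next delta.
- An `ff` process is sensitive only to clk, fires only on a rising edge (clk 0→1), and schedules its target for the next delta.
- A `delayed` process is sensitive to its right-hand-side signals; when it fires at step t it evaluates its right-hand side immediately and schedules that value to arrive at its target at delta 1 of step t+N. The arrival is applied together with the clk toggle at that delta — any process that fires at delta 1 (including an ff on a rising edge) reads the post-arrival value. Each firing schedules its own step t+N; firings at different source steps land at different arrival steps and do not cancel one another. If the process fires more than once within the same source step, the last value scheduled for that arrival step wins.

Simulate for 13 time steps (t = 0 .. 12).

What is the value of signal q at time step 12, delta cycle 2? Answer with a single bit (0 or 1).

0

t=0 Δ0: clk=0 p=0 q=1 r=1
  Δ1: clk:0→1
  Δ2: q:1→0
  Δ3: r:1→0
  (3Δ to stable)
t=1 Δ0: clk=1 p=0 q=0 r=0
  Δ1: clk:1→0, p:0→1
  Δ2: r:0→1
  (2Δ to stable)
t=2 Δ0: clk=0 p=1 q=0 r=1
  Δ1: clk:0→1
  Δ2: q:0→1
  (2Δ to stable)
t=3 Δ0: clk=1 p=1 q=1 r=1
  Δ1: clk:1→0, p:1→0
  (1Δ to stable)
t=4 Δ0: clk=0 p=0 q=1 r=1
  Δ1: clk:0→1
  Δ2: q:1→0
  Δ3: r:1→0
  (3Δ to stable)
t=5 Δ0: clk=1 p=0 q=0 r=0
  Δ1: clk:1→0, p:0→1
  Δ2: r:0→1
  (2Δ to stable)
t=6 Δ0: clk=0 p=1 q=0 r=1
  Δ1: clk:0→1
  Δ2: q:0→1
  (2Δ to stable)
t=7 Δ0: clk=1 p=1 q=1 r=1
  Δ1: clk:1→0, p:1→0
  (1Δ to stable)
t=8 Δ0: clk=0 p=0 q=1 r=1
  Δ1: clk:0→1
  Δ2: q:1→0
  Δ3: r:1→0
  (3Δ to stable)
t=9 Δ0: clk=1 p=0 q=0 r=0
  Δ1: clk:1→0, p:0→1
  Δ2: r:0→1
  (2Δ to stable)
t=10 Δ0: clk=0 p=1 q=0 r=1
  Δ1: clk:0→1
  Δ2: q:0→1
  (2Δ to stable)
t=11 Δ0: clk=1 p=1 q=1 r=1
  Δ1: clk:1→0, p:1→0
  (1Δ to stable)
t=12 Δ0: clk=0 p=0 q=1 r=1
  Δ1: clk:0→1
  Δ2: q:1→0
  Δ3: r:1→0
  (3Δ to stable)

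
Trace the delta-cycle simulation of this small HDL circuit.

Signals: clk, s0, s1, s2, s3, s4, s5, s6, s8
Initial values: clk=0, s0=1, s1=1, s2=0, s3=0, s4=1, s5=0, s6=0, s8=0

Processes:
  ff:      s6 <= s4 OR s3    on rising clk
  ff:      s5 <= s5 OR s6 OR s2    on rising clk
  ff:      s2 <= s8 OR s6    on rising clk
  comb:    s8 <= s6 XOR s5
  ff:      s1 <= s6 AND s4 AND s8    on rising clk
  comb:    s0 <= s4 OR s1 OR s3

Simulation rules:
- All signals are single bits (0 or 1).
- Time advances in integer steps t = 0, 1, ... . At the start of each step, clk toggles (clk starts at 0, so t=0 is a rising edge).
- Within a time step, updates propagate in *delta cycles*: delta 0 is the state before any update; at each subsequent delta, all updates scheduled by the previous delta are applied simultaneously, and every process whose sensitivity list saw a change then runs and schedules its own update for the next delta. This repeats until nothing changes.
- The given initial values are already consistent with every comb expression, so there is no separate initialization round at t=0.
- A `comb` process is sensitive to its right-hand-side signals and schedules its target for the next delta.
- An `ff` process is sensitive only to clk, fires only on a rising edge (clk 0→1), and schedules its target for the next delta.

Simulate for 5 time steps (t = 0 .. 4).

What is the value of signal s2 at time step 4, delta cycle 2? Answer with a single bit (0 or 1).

t=0 Δ0: s3=0 s1=1 clk=0 s5=0 s8=0 s2=0 s6=0 s0=1 s4=1
  Δ1: clk:0→1
  Δ2: s1:1→0, s6:0→1
  Δ3: s8:0→1
  (3Δ to stable)
t=1 Δ0: s3=0 s1=0 clk=1 s5=0 s8=1 s2=0 s6=1 s0=1 s4=1
  Δ1: clk:1→0
  (1Δ to stable)
t=2 Δ0: s3=0 s1=0 clk=0 s5=0 s8=1 s2=0 s6=1 s0=1 s4=1
  Δ1: clk:0→1
  Δ2: s1:0→1, s5:0→1, s2:0→1
  Δ3: s8:1→0
  (3Δ to stable)
t=3 Δ0: s3=0 s1=1 clk=1 s5=1 s8=0 s2=1 s6=1 s0=1 s4=1
  Δ1: clk:1→0
  (1Δ to stable)
t=4 Δ0: s3=0 s1=1 clk=0 s5=1 s8=0 s2=1 s6=1 s0=1 s4=1
  Δ1: clk:0→1
  Δ2: s1:1→0
  (2Δ to stable)

1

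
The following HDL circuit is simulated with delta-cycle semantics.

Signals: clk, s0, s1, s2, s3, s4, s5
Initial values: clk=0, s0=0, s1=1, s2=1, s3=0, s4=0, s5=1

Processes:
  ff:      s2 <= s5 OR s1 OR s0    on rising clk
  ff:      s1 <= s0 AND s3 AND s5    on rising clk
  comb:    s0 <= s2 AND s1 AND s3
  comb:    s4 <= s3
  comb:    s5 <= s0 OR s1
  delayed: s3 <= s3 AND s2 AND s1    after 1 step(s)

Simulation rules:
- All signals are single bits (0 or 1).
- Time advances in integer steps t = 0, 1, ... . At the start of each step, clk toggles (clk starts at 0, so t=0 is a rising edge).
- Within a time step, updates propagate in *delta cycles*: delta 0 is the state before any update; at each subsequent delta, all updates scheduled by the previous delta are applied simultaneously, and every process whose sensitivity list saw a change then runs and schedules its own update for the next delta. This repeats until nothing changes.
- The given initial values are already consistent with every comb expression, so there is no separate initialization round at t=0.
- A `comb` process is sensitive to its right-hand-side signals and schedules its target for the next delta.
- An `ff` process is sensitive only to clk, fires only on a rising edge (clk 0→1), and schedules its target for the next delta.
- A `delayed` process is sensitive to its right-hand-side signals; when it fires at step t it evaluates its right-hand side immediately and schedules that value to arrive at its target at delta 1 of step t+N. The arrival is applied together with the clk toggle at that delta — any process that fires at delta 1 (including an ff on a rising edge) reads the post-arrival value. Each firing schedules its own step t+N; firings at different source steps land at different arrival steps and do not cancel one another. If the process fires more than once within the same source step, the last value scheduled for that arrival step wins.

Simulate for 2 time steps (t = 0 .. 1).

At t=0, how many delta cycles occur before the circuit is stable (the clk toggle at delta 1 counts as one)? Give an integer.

t=0 Δ0: s5=1 s3=0 s4=0 s1=1 clk=0 s2=1 s0=0
  Δ1: clk:0→1
  Δ2: s1:1→0
  Δ3: s5:1→0
  (3Δ to stable)
t=1 Δ0: s5=0 s3=0 s4=0 s1=0 clk=1 s2=1 s0=0
  Δ1: clk:1→0
  (1Δ to stable)

3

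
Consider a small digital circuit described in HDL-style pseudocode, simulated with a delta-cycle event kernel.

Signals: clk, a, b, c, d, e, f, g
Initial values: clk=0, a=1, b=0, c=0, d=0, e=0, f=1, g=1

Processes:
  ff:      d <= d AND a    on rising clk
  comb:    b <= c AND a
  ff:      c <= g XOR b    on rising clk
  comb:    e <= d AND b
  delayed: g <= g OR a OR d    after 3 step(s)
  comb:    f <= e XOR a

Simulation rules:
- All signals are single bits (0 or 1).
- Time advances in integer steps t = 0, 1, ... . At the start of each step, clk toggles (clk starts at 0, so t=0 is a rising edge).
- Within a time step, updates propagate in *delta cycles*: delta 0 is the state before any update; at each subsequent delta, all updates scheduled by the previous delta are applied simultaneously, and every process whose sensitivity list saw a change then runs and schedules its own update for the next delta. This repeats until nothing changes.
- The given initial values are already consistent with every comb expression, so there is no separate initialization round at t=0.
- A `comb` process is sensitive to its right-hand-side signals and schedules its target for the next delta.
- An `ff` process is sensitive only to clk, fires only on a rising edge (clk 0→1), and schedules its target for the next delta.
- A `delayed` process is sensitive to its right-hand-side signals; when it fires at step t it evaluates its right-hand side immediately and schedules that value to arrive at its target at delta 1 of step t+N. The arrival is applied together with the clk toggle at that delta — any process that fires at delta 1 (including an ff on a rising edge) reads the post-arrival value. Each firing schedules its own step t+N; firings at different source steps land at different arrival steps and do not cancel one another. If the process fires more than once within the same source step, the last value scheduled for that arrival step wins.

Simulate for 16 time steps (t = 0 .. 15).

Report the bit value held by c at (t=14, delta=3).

t0.Δ0 g=1 a=1 clk=0 b=0 e=0 d=0 c=0 f=1
t0.Δ1 g=1 a=1 clk=1 b=0 e=0 d=0 c=0 f=1
t0.Δ2 g=1 a=1 clk=1 b=0 e=0 d=0 c=1 f=1
t0.Δ3 g=1 a=1 clk=1 b=1 e=0 d=0 c=1 f=1
t1.Δ0 g=1 a=1 clk=1 b=1 e=0 d=0 c=1 f=1
t1.Δ1 g=1 a=1 clk=0 b=1 e=0 d=0 c=1 f=1
t2.Δ0 g=1 a=1 clk=0 b=1 e=0 d=0 c=1 f=1
t2.Δ1 g=1 a=1 clk=1 b=1 e=0 d=0 c=1 f=1
t2.Δ2 g=1 a=1 clk=1 b=1 e=0 d=0 c=0 f=1
t2.Δ3 g=1 a=1 clk=1 b=0 e=0 d=0 c=0 f=1
t3.Δ0 g=1 a=1 clk=1 b=0 e=0 d=0 c=0 f=1
t3.Δ1 g=1 a=1 clk=0 b=0 e=0 d=0 c=0 f=1
t4.Δ0 g=1 a=1 clk=0 b=0 e=0 d=0 c=0 f=1
t4.Δ1 g=1 a=1 clk=1 b=0 e=0 d=0 c=0 f=1
t4.Δ2 g=1 a=1 clk=1 b=0 e=0 d=0 c=1 f=1
t4.Δ3 g=1 a=1 clk=1 b=1 e=0 d=0 c=1 f=1
t5.Δ0 g=1 a=1 clk=1 b=1 e=0 d=0 c=1 f=1
t5.Δ1 g=1 a=1 clk=0 b=1 e=0 d=0 c=1 f=1
t6.Δ0 g=1 a=1 clk=0 b=1 e=0 d=0 c=1 f=1
t6.Δ1 g=1 a=1 clk=1 b=1 e=0 d=0 c=1 f=1
t6.Δ2 g=1 a=1 clk=1 b=1 e=0 d=0 c=0 f=1
t6.Δ3 g=1 a=1 clk=1 b=0 e=0 d=0 c=0 f=1
t7.Δ0 g=1 a=1 clk=1 b=0 e=0 d=0 c=0 f=1
t7.Δ1 g=1 a=1 clk=0 b=0 e=0 d=0 c=0 f=1
t8.Δ0 g=1 a=1 clk=0 b=0 e=0 d=0 c=0 f=1
t8.Δ1 g=1 a=1 clk=1 b=0 e=0 d=0 c=0 f=1
t8.Δ2 g=1 a=1 clk=1 b=0 e=0 d=0 c=1 f=1
t8.Δ3 g=1 a=1 clk=1 b=1 e=0 d=0 c=1 f=1
t9.Δ0 g=1 a=1 clk=1 b=1 e=0 d=0 c=1 f=1
t9.Δ1 g=1 a=1 clk=0 b=1 e=0 d=0 c=1 f=1
t10.Δ0 g=1 a=1 clk=0 b=1 e=0 d=0 c=1 f=1
t10.Δ1 g=1 a=1 clk=1 b=1 e=0 d=0 c=1 f=1
t10.Δ2 g=1 a=1 clk=1 b=1 e=0 d=0 c=0 f=1
t10.Δ3 g=1 a=1 clk=1 b=0 e=0 d=0 c=0 f=1
t11.Δ0 g=1 a=1 clk=1 b=0 e=0 d=0 c=0 f=1
t11.Δ1 g=1 a=1 clk=0 b=0 e=0 d=0 c=0 f=1
t12.Δ0 g=1 a=1 clk=0 b=0 e=0 d=0 c=0 f=1
t12.Δ1 g=1 a=1 clk=1 b=0 e=0 d=0 c=0 f=1
t12.Δ2 g=1 a=1 clk=1 b=0 e=0 d=0 c=1 f=1
t12.Δ3 g=1 a=1 clk=1 b=1 e=0 d=0 c=1 f=1
t13.Δ0 g=1 a=1 clk=1 b=1 e=0 d=0 c=1 f=1
t13.Δ1 g=1 a=1 clk=0 b=1 e=0 d=0 c=1 f=1
t14.Δ0 g=1 a=1 clk=0 b=1 e=0 d=0 c=1 f=1
t14.Δ1 g=1 a=1 clk=1 b=1 e=0 d=0 c=1 f=1
t14.Δ2 g=1 a=1 clk=1 b=1 e=0 d=0 c=0 f=1
t14.Δ3 g=1 a=1 clk=1 b=0 e=0 d=0 c=0 f=1
t15.Δ0 g=1 a=1 clk=1 b=0 e=0 d=0 c=0 f=1
t15.Δ1 g=1 a=1 clk=0 b=0 e=0 d=0 c=0 f=1

0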